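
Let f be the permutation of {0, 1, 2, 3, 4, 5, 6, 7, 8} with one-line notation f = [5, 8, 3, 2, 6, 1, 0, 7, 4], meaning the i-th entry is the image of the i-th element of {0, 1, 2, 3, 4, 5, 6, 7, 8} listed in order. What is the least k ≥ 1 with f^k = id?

6

Writing f as disjoint cycles, the cycle lengths are 6, 2, 1.
The order of f is the least common multiple of its cycle lengths: lcm(6, 2) = 6.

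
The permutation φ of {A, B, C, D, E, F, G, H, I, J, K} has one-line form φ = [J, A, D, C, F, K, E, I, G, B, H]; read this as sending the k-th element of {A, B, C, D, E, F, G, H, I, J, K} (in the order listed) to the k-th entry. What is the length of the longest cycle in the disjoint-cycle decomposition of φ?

Decomposing into disjoint cycles gives (A, J, B)(C, D)(E, F, K, H, I, G); the longest has length 6.

6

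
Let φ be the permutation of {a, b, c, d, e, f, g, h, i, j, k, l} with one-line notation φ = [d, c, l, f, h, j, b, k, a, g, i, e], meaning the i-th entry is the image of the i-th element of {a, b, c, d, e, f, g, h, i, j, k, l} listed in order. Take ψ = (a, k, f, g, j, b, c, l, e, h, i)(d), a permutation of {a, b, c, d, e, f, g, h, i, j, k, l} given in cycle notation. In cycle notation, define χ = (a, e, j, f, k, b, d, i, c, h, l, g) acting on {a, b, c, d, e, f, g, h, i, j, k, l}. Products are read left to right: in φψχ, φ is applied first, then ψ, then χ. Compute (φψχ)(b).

g

Apply the permutations in order: φ(b) = c, then ψ(c) = l, then χ(l) = g. So (φψχ)(b) = g.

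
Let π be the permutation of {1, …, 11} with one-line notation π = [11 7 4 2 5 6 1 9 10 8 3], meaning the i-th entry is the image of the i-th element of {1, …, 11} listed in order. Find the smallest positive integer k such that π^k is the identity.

6

Decomposing into disjoint cycles gives cycle lengths 6, 3, 1, 1.
The order is lcm(6, 3) = 6.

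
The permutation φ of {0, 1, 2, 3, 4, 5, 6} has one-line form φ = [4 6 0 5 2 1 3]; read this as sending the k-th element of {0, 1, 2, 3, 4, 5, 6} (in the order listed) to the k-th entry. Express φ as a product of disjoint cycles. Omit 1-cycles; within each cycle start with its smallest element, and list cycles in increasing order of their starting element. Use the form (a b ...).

From 0: 0 → 4 → 2 → 0, closing the cycle (0 4 2).
Repeating from the next unused element and collecting all non-trivial cycles gives (0 4 2)(1 6 3 5).

(0 4 2)(1 6 3 5)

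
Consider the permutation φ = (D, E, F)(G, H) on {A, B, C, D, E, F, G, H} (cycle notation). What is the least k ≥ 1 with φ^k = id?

The cycle type of φ is (3, 2, 1, 1, 1).
Since disjoint cycles commute, ord(φ) = lcm(3, 2) = 6.

6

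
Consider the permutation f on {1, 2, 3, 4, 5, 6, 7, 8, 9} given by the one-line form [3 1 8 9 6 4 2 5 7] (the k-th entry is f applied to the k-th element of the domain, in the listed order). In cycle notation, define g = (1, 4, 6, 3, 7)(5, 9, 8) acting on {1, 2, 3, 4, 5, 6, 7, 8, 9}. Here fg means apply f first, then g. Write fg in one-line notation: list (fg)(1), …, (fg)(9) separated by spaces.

For each element, apply f then g: 1 → 3 → 7; 2 → 1 → 4; 3 → 8 → 5; 4 → 9 → 8; 5 → 6 → 3; 6 → 4 → 6; 7 → 2 → 2; 8 → 5 → 9; 9 → 7 → 1.
So fg in one-line form is 7 4 5 8 3 6 2 9 1.

7 4 5 8 3 6 2 9 1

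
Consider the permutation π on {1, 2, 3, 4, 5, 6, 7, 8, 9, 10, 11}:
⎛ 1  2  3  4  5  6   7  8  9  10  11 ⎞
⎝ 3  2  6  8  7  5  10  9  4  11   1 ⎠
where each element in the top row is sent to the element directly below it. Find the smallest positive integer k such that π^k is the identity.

21

Decomposing into disjoint cycles gives cycle lengths 7, 3, 1.
The order is lcm(7, 3) = 21.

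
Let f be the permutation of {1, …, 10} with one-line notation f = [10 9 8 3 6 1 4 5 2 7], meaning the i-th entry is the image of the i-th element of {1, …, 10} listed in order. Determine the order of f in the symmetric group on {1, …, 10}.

The disjoint-cycle form of f has cycle lengths 8, 2.
The order is lcm(8, 2) = 8.

8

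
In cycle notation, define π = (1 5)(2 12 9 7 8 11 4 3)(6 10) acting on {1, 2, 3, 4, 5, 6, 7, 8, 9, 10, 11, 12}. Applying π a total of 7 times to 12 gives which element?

12 lies in the 8-cycle (2 12 9 7 8 11 4 3).
Advancing 7 steps from 12: 12 → 9 → 7 → 8 → 11 → 4 → 3 → 2.

2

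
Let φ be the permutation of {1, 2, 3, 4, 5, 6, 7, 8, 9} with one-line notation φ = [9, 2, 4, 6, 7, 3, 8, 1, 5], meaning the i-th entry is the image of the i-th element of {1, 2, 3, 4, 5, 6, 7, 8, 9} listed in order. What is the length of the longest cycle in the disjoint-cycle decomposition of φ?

Decomposing into disjoint cycles gives (1, 9, 5, 7, 8)(3, 4, 6); the longest has length 5.

5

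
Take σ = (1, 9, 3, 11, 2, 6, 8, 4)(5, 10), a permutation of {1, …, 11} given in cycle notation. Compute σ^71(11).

11 lies in the 8-cycle (1, 9, 3, 11, 2, 6, 8, 4).
Powers repeat with period 8 on this cycle, and 71 mod 8 = 7, so σ^71(11) = σ^7(11).
Advancing 7 steps from 11: 11 → 2 → 6 → 8 → 4 → 1 → 9 → 3.

3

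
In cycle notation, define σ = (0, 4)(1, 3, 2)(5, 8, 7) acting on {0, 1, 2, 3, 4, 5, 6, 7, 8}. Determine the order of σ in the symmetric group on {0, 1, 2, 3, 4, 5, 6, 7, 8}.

6

The cycle type of σ is (3, 3, 2, 1).
Since disjoint cycles commute, ord(σ) = lcm(3, 3, 2) = 6.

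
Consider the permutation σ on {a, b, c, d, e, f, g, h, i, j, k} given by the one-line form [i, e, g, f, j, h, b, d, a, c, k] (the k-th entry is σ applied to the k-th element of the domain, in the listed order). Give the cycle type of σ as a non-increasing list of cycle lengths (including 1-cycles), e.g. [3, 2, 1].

The disjoint cycles are (a, i)(b, e, j, c, g)(d, f, h)(k), with lengths 5, 3, 2, 1 in non-increasing order.

[5, 3, 2, 1]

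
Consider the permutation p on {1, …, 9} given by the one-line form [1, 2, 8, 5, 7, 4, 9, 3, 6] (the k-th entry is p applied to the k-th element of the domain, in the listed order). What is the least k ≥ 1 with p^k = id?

10

Decomposing into disjoint cycles gives cycle lengths 5, 2, 1, 1.
The order of p is the least common multiple of its cycle lengths: lcm(5, 2) = 10.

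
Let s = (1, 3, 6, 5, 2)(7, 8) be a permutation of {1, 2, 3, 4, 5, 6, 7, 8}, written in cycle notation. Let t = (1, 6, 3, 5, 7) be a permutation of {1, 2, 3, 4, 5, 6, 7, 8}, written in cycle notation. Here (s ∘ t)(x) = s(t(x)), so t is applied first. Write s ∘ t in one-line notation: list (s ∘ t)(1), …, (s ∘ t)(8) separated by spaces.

(s ∘ t)(x) = s(t(x)). Computing each image: s(t(1)) = s(6) = 5, s(t(2)) = s(2) = 1, s(t(3)) = s(5) = 2, s(t(4)) = s(4) = 4, s(t(5)) = s(7) = 8, s(t(6)) = s(3) = 6, s(t(7)) = s(1) = 3, s(t(8)) = s(8) = 7.
Hence s ∘ t = [5 1 2 4 8 6 3 7].

5 1 2 4 8 6 3 7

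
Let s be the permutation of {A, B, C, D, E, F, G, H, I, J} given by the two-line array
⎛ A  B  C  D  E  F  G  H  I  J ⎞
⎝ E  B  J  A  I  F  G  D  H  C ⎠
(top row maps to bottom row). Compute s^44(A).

D

Tracing A → E → … returns to A after 5 steps, so A lies in a 5-cycle (A E I H D).
Since the cycle has length 5, s^44 acts on it the same as s^4 (44 mod 5 = 4).
Stepping 4 places around the cycle: A → E → I → H → D.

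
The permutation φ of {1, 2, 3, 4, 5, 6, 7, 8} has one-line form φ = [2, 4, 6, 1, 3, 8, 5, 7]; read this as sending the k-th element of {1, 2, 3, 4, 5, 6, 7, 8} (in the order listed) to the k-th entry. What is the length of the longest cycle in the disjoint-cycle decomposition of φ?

Decomposing into disjoint cycles gives (1, 2, 4)(3, 6, 8, 7, 5); the longest has length 5.

5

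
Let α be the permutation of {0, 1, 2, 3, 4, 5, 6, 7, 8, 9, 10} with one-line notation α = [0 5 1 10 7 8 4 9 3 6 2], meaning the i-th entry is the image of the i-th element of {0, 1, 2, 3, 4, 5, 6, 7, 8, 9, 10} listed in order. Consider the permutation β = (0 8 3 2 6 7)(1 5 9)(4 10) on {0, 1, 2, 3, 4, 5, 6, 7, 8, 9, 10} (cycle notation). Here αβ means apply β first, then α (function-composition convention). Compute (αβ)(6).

(αβ)(6) = α(β(6)). β(6) = 7, then α(7) = 9. So (αβ)(6) = 9.

9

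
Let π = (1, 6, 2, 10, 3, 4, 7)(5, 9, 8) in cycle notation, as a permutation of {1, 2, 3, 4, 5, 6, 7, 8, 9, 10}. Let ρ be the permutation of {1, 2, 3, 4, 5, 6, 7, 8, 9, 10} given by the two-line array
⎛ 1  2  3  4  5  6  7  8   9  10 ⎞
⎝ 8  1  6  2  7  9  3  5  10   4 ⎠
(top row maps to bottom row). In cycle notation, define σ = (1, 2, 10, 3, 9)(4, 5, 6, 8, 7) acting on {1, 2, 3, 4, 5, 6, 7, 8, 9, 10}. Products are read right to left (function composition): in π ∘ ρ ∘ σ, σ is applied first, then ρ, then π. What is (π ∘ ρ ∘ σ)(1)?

Apply the permutations in order: σ(1) = 2, then ρ(2) = 1, then π(1) = 6. So (π ∘ ρ ∘ σ)(1) = 6.

6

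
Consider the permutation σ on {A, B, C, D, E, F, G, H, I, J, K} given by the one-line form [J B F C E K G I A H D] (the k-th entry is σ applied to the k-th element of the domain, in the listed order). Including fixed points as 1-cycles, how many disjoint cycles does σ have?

5

The cycle decomposition is (A, J, H, I)(B)(C, F, K, D)(E)(G), which has 5 cycles (counting 1-cycles).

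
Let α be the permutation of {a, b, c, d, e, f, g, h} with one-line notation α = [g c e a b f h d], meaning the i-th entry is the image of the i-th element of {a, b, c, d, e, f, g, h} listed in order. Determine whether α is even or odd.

In disjoint-cycle form the cycle lengths are 4, 3, 1.
A cycle of length ℓ contributes ℓ−1 transpositions, so α is a product of 3 + 2 = 5 transpositions — odd.

odd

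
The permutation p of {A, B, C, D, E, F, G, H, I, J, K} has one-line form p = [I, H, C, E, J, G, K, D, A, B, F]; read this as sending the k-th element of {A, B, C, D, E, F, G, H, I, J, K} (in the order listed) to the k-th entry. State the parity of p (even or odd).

odd

In disjoint-cycle form the cycle lengths are 5, 3, 2, 1.
A cycle is odd iff its length is even; p has 1 even-length cycle, so sgn(p) = (−1)^1 and p is odd.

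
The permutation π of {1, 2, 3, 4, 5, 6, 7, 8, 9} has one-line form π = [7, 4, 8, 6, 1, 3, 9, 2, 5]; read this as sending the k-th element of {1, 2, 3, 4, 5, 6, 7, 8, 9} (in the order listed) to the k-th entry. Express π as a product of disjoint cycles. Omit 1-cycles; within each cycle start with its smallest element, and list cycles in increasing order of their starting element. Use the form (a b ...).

(1 7 9 5)(2 4 6 3 8)

From 1: 1 → 7 → 9 → 5 → 1, closing the cycle (1 7 9 5).
Repeating from the next unused element and collecting all non-trivial cycles gives (1 7 9 5)(2 4 6 3 8).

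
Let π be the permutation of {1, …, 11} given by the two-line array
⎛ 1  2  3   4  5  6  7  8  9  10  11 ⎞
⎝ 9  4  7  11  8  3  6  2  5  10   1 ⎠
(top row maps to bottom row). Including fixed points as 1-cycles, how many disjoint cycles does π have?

3

The cycle decomposition is (1 9 5 8 2 4 11)(3 7 6)(10), which has 3 cycles (counting 1-cycles).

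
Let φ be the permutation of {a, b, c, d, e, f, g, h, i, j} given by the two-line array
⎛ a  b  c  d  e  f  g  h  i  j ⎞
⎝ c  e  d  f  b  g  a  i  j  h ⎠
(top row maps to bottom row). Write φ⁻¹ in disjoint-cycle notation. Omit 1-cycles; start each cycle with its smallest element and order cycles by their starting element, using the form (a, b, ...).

The cycle decomposition of φ is (a, c, d, f, g)(b, e)(h, i, j).
Reversing each cycle (and rotating so the smallest element leads) gives φ⁻¹ = (a, g, f, d, c)(b, e)(h, j, i).

(a, g, f, d, c)(b, e)(h, j, i)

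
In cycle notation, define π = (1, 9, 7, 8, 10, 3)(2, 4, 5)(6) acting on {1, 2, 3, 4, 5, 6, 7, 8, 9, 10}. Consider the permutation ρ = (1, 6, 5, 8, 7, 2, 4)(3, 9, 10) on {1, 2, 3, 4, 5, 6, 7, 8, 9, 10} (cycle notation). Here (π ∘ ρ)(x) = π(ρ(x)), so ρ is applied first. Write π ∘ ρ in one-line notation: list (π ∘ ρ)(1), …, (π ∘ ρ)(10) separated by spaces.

For each element, apply ρ then π: 1 → 6 → 6; 2 → 4 → 5; 3 → 9 → 7; 4 → 1 → 9; 5 → 8 → 10; 6 → 5 → 2; 7 → 2 → 4; 8 → 7 → 8; 9 → 10 → 3; 10 → 3 → 1.
Collecting the images, π ∘ ρ = [6 5 7 9 10 2 4 8 3 1].

6 5 7 9 10 2 4 8 3 1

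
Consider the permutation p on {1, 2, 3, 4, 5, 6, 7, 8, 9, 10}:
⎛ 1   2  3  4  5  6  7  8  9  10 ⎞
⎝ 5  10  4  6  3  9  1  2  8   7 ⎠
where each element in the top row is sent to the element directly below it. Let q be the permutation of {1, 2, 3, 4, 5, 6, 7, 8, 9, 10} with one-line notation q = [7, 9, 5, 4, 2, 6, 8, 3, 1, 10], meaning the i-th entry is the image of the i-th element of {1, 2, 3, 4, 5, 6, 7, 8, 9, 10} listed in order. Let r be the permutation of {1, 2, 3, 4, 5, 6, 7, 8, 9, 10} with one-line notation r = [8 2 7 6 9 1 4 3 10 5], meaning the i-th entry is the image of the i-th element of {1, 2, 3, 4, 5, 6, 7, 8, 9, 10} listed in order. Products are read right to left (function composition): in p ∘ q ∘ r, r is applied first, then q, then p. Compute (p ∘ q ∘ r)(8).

(p ∘ q ∘ r)(8) = p(q(r(8))). r(8) = 3, then q(3) = 5, then p(5) = 3, so the result is 3.

3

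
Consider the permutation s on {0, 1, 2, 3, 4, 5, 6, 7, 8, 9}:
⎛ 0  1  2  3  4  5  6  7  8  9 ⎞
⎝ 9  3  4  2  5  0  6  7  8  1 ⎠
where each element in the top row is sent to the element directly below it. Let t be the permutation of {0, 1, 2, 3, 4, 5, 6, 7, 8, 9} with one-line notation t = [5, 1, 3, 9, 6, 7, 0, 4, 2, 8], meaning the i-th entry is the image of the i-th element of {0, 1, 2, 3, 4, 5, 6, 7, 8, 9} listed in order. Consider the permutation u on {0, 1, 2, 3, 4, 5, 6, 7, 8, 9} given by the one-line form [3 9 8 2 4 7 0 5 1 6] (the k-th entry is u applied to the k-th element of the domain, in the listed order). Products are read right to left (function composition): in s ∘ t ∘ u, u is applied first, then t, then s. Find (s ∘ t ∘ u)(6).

0

Apply the permutations in order: u(6) = 0, then t(0) = 5, then s(5) = 0. So (s ∘ t ∘ u)(6) = 0.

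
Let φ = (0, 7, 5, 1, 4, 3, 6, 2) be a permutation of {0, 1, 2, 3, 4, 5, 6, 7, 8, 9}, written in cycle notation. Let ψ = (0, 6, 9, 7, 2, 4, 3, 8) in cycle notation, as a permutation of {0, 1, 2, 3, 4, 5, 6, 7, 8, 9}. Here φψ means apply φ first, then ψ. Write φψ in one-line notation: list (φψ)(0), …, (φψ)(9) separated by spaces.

2 3 6 9 8 1 4 5 0 7

(φψ)(x) = ψ(φ(x)). Computing each image: ψ(φ(0)) = ψ(7) = 2, ψ(φ(1)) = ψ(4) = 3, ψ(φ(2)) = ψ(0) = 6, ψ(φ(3)) = ψ(6) = 9, ψ(φ(4)) = ψ(3) = 8, ψ(φ(5)) = ψ(1) = 1, ψ(φ(6)) = ψ(2) = 4, ψ(φ(7)) = ψ(5) = 5, ψ(φ(8)) = ψ(8) = 0, ψ(φ(9)) = ψ(9) = 7.
Hence φψ = [2 3 6 9 8 1 4 5 0 7].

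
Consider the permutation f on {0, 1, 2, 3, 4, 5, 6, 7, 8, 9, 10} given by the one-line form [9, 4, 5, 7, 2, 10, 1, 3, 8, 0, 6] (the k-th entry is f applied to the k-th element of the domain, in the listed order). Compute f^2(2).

Tracing 2 → 5 → … returns to 2 after 6 steps, so 2 lies in a 6-cycle (1, 4, 2, 5, 10, 6).
Advancing 2 steps from 2: 2 → 5 → 10.

10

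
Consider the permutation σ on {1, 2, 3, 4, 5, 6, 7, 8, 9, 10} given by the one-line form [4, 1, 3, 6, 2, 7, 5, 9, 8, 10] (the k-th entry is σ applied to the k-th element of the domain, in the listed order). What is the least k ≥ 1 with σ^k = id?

Decomposing into disjoint cycles gives cycle lengths 6, 2, 1, 1.
The order of σ is the least common multiple of its cycle lengths: lcm(6, 2) = 6.

6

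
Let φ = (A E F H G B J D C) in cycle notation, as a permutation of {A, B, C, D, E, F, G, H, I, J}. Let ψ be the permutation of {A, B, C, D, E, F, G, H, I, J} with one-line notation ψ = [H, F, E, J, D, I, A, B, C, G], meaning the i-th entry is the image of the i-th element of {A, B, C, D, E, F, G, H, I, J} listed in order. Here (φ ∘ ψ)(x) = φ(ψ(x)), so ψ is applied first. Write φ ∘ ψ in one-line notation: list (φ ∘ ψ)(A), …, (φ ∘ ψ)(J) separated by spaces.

(φ ∘ ψ)(x) = φ(ψ(x)). Computing each image: φ(ψ(A)) = φ(H) = G, φ(ψ(B)) = φ(F) = H, φ(ψ(C)) = φ(E) = F, φ(ψ(D)) = φ(J) = D, φ(ψ(E)) = φ(D) = C, φ(ψ(F)) = φ(I) = I, φ(ψ(G)) = φ(A) = E, φ(ψ(H)) = φ(B) = J, φ(ψ(I)) = φ(C) = A, φ(ψ(J)) = φ(G) = B.
Hence φ ∘ ψ = [G H F D C I E J A B].

G H F D C I E J A B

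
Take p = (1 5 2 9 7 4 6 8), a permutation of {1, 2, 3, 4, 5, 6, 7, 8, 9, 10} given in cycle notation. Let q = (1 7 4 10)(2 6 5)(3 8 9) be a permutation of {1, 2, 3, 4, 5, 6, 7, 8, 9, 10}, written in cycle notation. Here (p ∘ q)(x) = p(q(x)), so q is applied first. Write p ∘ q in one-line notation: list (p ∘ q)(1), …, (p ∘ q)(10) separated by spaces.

Chase each element through q then p: 1 → 7 → 4; 2 → 6 → 8; 3 → 8 → 1; 4 → 10 → 10; 5 → 2 → 9; 6 → 5 → 2; 7 → 4 → 6; 8 → 9 → 7; 9 → 3 → 3; 10 → 1 → 5.
So p ∘ q in one-line form is 4 8 1 10 9 2 6 7 3 5.

4 8 1 10 9 2 6 7 3 5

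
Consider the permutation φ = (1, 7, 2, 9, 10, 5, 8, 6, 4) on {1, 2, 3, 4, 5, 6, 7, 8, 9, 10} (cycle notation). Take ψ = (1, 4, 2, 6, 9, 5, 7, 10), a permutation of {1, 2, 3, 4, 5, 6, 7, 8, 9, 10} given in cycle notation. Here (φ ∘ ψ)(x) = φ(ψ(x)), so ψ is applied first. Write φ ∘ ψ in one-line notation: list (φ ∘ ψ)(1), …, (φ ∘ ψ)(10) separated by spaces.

1 4 3 9 2 10 5 6 8 7

For each element, apply ψ then φ: 1 → 4 → 1; 2 → 6 → 4; 3 → 3 → 3; 4 → 2 → 9; 5 → 7 → 2; 6 → 9 → 10; 7 → 10 → 5; 8 → 8 → 6; 9 → 5 → 8; 10 → 1 → 7.
So φ ∘ ψ in one-line form is 1 4 3 9 2 10 5 6 8 7.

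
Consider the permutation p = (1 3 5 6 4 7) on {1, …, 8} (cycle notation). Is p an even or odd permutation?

The cycle lengths are 6, 1, 1.
A cycle is odd iff its length is even; p has 1 even-length cycle, so sgn(p) = (−1)^1 and p is odd.

odd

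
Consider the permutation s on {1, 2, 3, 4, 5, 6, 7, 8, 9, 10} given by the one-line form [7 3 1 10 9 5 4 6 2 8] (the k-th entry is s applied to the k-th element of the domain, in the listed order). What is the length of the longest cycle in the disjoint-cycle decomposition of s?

Decomposing into disjoint cycles gives (1 7 4 10 8 6 5 9 2 3); the longest has length 10.

10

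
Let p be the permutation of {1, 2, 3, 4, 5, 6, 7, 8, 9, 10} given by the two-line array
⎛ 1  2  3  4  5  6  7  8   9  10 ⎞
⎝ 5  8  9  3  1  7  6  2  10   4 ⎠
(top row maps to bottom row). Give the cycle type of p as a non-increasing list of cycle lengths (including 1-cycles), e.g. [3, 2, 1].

[4, 2, 2, 2]

The disjoint cycles are (1 5)(2 8)(3 9 10 4)(6 7), with lengths 4, 2, 2, 2 in non-increasing order.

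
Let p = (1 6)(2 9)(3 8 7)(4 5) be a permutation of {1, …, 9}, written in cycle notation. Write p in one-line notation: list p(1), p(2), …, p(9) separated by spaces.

6 9 8 5 4 1 3 7 2

Reading each image from the cycles: 1→6, 2→9, 3→8, 4→5, 5→4, 6→1, 7→3, 8→7, 9→2.
So the one-line form is 6 9 8 5 4 1 3 7 2.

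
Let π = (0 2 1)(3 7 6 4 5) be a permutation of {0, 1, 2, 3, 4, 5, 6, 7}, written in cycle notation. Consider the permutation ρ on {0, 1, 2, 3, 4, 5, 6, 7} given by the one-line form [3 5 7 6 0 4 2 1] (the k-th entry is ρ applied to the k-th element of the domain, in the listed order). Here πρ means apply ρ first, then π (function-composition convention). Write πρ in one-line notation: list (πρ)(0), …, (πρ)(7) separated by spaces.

7 3 6 4 2 5 1 0

(πρ)(x) = π(ρ(x)). Computing each image: π(ρ(0)) = π(3) = 7, π(ρ(1)) = π(5) = 3, π(ρ(2)) = π(7) = 6, π(ρ(3)) = π(6) = 4, π(ρ(4)) = π(0) = 2, π(ρ(5)) = π(4) = 5, π(ρ(6)) = π(2) = 1, π(ρ(7)) = π(1) = 0.
Hence πρ = [7 3 6 4 2 5 1 0].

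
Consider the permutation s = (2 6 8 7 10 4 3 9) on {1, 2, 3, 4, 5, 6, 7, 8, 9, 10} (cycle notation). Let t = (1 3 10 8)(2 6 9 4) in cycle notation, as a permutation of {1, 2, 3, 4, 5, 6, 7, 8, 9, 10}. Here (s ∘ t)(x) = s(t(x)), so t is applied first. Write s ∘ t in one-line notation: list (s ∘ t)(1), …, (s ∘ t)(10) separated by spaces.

(s ∘ t)(x) = s(t(x)). Computing each image: s(t(1)) = s(3) = 9, s(t(2)) = s(6) = 8, s(t(3)) = s(10) = 4, s(t(4)) = s(2) = 6, s(t(5)) = s(5) = 5, s(t(6)) = s(9) = 2, s(t(7)) = s(7) = 10, s(t(8)) = s(1) = 1, s(t(9)) = s(4) = 3, s(t(10)) = s(8) = 7.
Hence s ∘ t = [9 8 4 6 5 2 10 1 3 7].

9 8 4 6 5 2 10 1 3 7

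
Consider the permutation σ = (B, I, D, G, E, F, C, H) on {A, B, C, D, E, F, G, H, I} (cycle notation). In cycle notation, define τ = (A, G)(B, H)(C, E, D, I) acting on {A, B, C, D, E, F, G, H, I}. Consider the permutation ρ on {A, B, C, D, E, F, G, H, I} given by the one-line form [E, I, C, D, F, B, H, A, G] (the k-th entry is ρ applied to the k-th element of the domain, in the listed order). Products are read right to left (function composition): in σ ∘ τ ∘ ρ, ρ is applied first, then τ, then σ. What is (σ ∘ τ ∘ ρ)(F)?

B

Apply the permutations in order: ρ(F) = B, then τ(B) = H, then σ(H) = B. So (σ ∘ τ ∘ ρ)(F) = B.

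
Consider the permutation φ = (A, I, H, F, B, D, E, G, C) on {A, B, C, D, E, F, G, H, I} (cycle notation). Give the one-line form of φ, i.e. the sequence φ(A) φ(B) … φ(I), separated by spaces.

I D A E G B C F H

Each element maps to the next entry in its cycle (wrapping to the front): A↦I, B↦D, C↦A, D↦E, E↦G, F↦B, G↦C, H↦F, I↦H.
So the one-line form is I D A E G B C F H.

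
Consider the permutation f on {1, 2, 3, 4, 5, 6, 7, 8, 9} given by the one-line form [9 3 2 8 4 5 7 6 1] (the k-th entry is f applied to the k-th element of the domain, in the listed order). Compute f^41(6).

5

Tracing 6 → 5 → … returns to 6 after 4 steps, so 6 lies in a 4-cycle (4, 8, 6, 5).
Since the cycle has length 4, f^41 acts on it the same as f^1 (41 mod 4 = 1).
Stepping 1 place around the cycle: 6 → 5.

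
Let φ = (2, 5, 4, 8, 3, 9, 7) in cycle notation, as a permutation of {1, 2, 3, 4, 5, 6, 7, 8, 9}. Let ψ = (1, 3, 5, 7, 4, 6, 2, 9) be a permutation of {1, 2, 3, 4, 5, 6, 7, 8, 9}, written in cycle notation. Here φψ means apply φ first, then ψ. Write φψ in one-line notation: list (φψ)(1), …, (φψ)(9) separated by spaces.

Chase each element through φ then ψ: 1 → 1 → 3; 2 → 5 → 7; 3 → 9 → 1; 4 → 8 → 8; 5 → 4 → 6; 6 → 6 → 2; 7 → 2 → 9; 8 → 3 → 5; 9 → 7 → 4.
Collecting the images, φψ = [3 7 1 8 6 2 9 5 4].

3 7 1 8 6 2 9 5 4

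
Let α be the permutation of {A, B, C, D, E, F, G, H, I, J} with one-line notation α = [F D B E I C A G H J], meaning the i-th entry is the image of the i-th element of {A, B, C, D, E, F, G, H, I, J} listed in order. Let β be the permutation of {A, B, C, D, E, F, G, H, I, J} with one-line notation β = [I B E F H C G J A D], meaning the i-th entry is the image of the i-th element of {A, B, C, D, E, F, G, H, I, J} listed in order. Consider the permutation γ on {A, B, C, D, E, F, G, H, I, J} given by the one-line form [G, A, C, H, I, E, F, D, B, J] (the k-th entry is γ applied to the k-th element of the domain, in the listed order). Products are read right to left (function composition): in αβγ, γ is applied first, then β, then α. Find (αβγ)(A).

(αβγ)(A) = α(β(γ(A))). γ(A) = G, then β(G) = G, then α(G) = A, so the result is A.

A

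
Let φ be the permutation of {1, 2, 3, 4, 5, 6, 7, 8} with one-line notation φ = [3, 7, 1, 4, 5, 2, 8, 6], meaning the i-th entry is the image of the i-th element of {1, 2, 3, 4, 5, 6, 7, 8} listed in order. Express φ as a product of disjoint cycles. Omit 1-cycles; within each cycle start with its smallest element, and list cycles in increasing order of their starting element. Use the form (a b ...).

(1 3)(2 7 8 6)

Iterating φ from 1 gives 1 → 3 → 1; that is the 2-cycle (1 3).
Continuing from each remaining unvisited element yields (1 3)(2 7 8 6).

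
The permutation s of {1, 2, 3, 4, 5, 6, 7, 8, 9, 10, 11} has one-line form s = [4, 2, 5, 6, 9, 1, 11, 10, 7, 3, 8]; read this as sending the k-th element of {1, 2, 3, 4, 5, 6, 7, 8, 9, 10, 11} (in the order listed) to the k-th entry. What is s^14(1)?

6

Tracing 1 → 4 → … returns to 1 after 3 steps, so 1 lies in a 3-cycle (1, 4, 6).
Powers repeat with period 3 on this cycle, and 14 mod 3 = 2, so s^14(1) = s^2(1).
Stepping 2 places around the cycle: 1 → 4 → 6.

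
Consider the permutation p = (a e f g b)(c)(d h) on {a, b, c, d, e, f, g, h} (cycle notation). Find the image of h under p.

d

Within (d h), h ↦ d.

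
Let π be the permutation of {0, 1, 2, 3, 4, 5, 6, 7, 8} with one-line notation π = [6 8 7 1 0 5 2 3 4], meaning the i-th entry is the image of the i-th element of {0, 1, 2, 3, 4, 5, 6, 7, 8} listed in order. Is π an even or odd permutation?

odd

In disjoint-cycle form the cycle lengths are 8, 1.
A cycle of length ℓ contributes ℓ−1 transpositions, so π is a product of 7 transpositions — odd.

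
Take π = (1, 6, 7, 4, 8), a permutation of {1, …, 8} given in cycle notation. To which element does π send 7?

4

In the cycle (1, 6, 7, 4, 8), 7 is followed by 4, so π(7) = 4.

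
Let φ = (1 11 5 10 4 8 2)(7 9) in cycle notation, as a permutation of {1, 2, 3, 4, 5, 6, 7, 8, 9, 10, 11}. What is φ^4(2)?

2 lies in the 7-cycle (1 11 5 10 4 8 2).
Stepping 4 places around the cycle: 2 → 1 → 11 → 5 → 10.

10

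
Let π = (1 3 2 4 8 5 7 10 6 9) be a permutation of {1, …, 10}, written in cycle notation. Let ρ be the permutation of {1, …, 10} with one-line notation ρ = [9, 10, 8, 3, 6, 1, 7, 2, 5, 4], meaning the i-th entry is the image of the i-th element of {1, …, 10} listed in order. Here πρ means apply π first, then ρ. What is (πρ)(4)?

2

First apply π: π(4) = 8, then ρ(8) = 2. Thus (πρ)(4) = 2.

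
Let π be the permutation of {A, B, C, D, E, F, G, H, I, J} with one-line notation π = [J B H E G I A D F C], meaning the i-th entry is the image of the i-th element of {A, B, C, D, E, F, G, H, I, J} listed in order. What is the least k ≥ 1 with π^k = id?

Decomposing into disjoint cycles gives cycle lengths 7, 2, 1.
Since disjoint cycles commute, ord(π) = lcm(7, 2) = 14.

14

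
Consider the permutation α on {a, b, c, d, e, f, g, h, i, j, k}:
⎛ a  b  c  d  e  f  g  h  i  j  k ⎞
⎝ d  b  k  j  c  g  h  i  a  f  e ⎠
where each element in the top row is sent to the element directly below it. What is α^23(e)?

Tracing e → c → … returns to e after 3 steps, so e lies in a 3-cycle (c, k, e).
Powers repeat with period 3 on this cycle, and 23 mod 3 = 2, so α^23(e) = α^2(e).
Stepping 2 places around the cycle: e → c → k.

k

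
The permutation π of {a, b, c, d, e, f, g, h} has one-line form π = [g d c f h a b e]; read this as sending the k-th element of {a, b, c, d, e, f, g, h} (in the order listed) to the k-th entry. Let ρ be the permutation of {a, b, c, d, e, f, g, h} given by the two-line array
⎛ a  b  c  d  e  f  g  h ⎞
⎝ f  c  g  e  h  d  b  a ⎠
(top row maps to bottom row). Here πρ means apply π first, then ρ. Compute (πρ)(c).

First apply π: π(c) = c, then ρ(c) = g. Thus (πρ)(c) = g.

g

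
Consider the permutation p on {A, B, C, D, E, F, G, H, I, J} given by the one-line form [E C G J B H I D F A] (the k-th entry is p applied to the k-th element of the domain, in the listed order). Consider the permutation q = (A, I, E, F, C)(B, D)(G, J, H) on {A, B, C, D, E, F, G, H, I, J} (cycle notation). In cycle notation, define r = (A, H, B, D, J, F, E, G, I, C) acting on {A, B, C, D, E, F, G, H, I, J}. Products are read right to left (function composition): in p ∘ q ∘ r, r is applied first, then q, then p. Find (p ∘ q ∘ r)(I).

Chase I: r(I) = C; q(C) = A; p(A) = E. Hence (p ∘ q ∘ r)(I) = E.

E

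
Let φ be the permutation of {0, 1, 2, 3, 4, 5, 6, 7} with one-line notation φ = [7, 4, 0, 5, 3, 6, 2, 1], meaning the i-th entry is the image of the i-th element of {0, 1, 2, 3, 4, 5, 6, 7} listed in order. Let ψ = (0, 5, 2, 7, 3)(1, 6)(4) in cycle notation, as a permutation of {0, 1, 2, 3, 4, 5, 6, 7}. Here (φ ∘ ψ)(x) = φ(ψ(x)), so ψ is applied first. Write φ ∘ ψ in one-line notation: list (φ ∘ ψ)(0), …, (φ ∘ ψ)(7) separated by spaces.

(φ ∘ ψ)(x) = φ(ψ(x)). Computing each image: φ(ψ(0)) = φ(5) = 6, φ(ψ(1)) = φ(6) = 2, φ(ψ(2)) = φ(7) = 1, φ(ψ(3)) = φ(0) = 7, φ(ψ(4)) = φ(4) = 3, φ(ψ(5)) = φ(2) = 0, φ(ψ(6)) = φ(1) = 4, φ(ψ(7)) = φ(3) = 5.
Hence φ ∘ ψ = [6 2 1 7 3 0 4 5].

6 2 1 7 3 0 4 5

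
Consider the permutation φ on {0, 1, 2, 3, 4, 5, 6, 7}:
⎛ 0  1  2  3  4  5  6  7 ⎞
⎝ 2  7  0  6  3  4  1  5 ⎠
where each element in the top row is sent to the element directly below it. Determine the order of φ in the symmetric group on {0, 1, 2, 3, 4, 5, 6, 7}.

6

Decomposing into disjoint cycles gives cycle lengths 6, 2.
The order of φ is the least common multiple of its cycle lengths: lcm(6, 2) = 6.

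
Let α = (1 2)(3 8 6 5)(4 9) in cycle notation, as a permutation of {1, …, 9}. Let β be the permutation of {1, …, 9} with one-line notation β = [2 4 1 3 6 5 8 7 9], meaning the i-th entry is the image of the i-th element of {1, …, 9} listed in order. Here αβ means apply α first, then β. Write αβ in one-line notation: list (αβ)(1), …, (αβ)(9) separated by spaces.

4 2 7 9 1 6 8 5 3

Chase each element through α then β: 1 → 2 → 4; 2 → 1 → 2; 3 → 8 → 7; 4 → 9 → 9; 5 → 3 → 1; 6 → 5 → 6; 7 → 7 → 8; 8 → 6 → 5; 9 → 4 → 3.
So αβ in one-line form is 4 2 7 9 1 6 8 5 3.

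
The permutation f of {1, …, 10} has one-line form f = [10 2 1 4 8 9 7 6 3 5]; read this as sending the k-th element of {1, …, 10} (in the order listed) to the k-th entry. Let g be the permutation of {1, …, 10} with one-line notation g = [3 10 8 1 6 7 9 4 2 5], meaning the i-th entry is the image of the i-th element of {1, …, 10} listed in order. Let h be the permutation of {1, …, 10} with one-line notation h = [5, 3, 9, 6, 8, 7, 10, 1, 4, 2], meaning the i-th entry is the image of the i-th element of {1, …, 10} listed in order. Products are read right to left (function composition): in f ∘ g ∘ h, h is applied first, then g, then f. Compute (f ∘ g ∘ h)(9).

10

Chase 9: h(9) = 4; g(4) = 1; f(1) = 10. Hence (f ∘ g ∘ h)(9) = 10.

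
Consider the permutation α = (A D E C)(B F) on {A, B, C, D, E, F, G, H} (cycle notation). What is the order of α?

4

The disjoint cycles have lengths 4, 2, 1, 1.
The order is lcm(4, 2) = 4.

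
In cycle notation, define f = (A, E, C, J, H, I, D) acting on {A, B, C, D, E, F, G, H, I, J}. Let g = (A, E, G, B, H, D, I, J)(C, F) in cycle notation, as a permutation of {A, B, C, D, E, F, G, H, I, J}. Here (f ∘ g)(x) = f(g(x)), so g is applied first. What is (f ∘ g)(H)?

g(H) = D, then f(D) = A; composing gives (f ∘ g)(H) = A.

A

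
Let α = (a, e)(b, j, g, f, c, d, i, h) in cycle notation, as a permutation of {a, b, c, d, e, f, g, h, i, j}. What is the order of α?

8

The cycle type of α is (8, 2).
Since disjoint cycles commute, ord(α) = lcm(8, 2) = 8.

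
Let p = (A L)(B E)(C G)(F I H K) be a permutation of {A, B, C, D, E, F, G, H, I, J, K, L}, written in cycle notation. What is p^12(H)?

H

H lies in the 4-cycle (F I H K).
On a 4-cycle, p^4 is the identity, so p^12 = p^0 there (12 ≡ 0 mod 4).
So p^12(H) = H.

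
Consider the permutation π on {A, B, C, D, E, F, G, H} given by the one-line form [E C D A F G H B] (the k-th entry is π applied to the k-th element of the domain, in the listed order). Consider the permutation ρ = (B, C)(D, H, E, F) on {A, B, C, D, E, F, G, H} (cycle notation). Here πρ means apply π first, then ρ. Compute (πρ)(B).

π(B) = C, then ρ(C) = B; composing gives (πρ)(B) = B.

B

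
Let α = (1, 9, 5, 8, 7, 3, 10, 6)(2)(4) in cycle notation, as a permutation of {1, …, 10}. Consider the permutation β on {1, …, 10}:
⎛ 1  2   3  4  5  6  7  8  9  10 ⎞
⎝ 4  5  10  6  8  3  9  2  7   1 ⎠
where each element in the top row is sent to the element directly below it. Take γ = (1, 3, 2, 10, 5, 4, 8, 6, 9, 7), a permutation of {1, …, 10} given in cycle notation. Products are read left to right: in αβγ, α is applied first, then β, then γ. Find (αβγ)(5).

10

Chase 5: α(5) = 8; β(8) = 2; γ(2) = 10. Hence (αβγ)(5) = 10.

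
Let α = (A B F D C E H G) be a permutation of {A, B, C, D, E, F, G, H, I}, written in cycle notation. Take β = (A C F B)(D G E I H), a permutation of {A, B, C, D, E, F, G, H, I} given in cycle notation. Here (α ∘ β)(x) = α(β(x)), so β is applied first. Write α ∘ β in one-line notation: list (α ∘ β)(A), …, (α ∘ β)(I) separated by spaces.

E B D A I F H C G

(α ∘ β)(x) = α(β(x)). Computing each image: α(β(A)) = α(C) = E, α(β(B)) = α(A) = B, α(β(C)) = α(F) = D, α(β(D)) = α(G) = A, α(β(E)) = α(I) = I, α(β(F)) = α(B) = F, α(β(G)) = α(E) = H, α(β(H)) = α(D) = C, α(β(I)) = α(H) = G.
Hence α ∘ β = [E B D A I F H C G].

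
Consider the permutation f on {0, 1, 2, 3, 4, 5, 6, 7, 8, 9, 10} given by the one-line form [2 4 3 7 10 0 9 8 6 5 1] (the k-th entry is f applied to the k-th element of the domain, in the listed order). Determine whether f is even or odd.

odd

In disjoint-cycle form the cycle lengths are 8, 3.
A cycle of length ℓ contributes ℓ−1 transpositions, so f is a product of 7 + 2 = 9 transpositions — odd.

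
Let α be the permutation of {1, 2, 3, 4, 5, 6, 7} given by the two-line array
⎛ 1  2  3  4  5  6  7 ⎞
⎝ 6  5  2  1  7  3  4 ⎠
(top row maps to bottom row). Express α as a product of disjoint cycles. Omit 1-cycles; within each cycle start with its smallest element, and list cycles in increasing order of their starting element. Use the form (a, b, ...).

(1, 6, 3, 2, 5, 7, 4)

Start at 1 and follow images: 1 → 6 → 3 → 2 → 5 → 7 → 4 → 1, giving the cycle (1, 6, 3, 2, 5, 7, 4).
Continuing from each remaining unvisited element yields (1, 6, 3, 2, 5, 7, 4).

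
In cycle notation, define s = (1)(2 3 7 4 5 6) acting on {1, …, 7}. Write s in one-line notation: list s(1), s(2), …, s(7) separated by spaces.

Each element maps to the next entry in its cycle (wrapping to the front): 1↦1, 2↦3, 3↦7, 4↦5, 5↦6, 6↦2, 7↦4.
Listing these in domain order gives 1 3 7 5 6 2 4.

1 3 7 5 6 2 4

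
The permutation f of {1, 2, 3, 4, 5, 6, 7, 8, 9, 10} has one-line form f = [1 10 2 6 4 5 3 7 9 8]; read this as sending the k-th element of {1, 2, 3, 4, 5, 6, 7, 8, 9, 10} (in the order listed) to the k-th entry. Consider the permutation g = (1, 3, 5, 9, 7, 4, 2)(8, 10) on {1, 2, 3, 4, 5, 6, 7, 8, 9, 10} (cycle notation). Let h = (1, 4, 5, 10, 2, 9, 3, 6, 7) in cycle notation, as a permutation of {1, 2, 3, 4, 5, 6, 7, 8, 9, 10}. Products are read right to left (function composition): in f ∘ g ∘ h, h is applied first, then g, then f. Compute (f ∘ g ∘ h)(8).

Apply the permutations in order: h(8) = 8, then g(8) = 10, then f(10) = 8. So (f ∘ g ∘ h)(8) = 8.

8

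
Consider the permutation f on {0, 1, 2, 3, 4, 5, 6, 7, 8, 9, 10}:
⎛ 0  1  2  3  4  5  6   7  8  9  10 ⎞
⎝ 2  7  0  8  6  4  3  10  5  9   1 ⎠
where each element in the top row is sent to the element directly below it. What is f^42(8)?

4

Tracing 8 → 5 → … returns to 8 after 5 steps, so 8 lies in a 5-cycle (3 8 5 4 6).
Since the cycle has length 5, f^42 acts on it the same as f^2 (42 mod 5 = 2).
Advancing 2 steps from 8: 8 → 5 → 4.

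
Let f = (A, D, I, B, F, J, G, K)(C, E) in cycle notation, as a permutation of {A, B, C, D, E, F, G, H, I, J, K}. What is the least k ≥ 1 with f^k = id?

The disjoint cycles have lengths 8, 2, 1.
The order of f is the least common multiple of its cycle lengths: lcm(8, 2) = 8.

8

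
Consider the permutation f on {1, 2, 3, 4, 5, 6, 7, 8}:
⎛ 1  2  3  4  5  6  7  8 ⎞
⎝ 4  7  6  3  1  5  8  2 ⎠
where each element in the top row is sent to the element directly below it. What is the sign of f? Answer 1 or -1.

In disjoint-cycle form the cycle lengths are 5, 3.
A cycle of length ℓ contributes ℓ−1 transpositions, so f is a product of 4 + 2 = 6 transpositions — even.

1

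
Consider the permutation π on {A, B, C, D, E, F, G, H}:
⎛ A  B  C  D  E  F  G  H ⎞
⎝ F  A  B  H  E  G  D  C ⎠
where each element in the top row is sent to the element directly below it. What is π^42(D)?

Tracing D → H → … returns to D after 7 steps, so D lies in a 7-cycle (A F G D H C B).
Powers repeat with period 7 on this cycle, and 42 mod 7 = 0, so π^42(D) = π^0(D).
So π^42(D) = D.

D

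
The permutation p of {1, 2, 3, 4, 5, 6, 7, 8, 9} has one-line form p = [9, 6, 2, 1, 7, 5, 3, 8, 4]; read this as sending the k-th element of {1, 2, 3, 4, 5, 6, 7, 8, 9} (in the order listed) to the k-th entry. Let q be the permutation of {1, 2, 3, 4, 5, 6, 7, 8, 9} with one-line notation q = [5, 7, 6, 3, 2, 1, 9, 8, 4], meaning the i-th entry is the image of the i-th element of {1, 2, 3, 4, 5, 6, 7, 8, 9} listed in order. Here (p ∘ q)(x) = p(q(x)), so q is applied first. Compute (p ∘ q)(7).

(p ∘ q)(7) = p(q(7)). q(7) = 9, then p(9) = 4. So (p ∘ q)(7) = 4.

4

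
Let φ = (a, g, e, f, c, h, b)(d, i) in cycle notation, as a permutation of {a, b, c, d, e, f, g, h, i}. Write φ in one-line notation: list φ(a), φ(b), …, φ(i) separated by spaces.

g a h i f c e b d

Each element maps to the next entry in its cycle (wrapping to the front): a↦g, b↦a, c↦h, d↦i, e↦f, f↦c, g↦e, h↦b, i↦d.
So the one-line form is g a h i f c e b d.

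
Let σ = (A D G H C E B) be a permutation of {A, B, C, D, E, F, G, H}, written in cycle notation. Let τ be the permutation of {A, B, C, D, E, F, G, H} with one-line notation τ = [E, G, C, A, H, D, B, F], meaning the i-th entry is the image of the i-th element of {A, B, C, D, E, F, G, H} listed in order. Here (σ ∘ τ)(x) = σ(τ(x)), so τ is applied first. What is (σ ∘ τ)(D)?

First apply τ: τ(D) = A, then σ(A) = D. Thus (σ ∘ τ)(D) = D.

D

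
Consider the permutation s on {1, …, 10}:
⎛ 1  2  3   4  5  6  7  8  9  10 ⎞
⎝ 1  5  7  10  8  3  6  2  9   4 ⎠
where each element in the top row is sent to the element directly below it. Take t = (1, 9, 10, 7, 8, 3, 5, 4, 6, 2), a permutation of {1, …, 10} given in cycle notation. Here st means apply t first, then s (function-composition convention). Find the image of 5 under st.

10

t(5) = 4, then s(4) = 10; composing gives (st)(5) = 10.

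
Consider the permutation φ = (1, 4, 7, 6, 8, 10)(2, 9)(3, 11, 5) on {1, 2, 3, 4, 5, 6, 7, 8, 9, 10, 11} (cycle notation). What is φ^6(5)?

5

5 lies in the 3-cycle (3, 11, 5).
Since the cycle has length 3, φ^6 acts on it the same as φ^0 (6 mod 3 = 0).
So φ^6(5) = 5.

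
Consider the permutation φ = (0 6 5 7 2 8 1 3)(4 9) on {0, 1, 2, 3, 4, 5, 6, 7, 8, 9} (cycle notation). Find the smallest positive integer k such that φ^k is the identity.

The disjoint cycles have lengths 8, 2.
The order is lcm(8, 2) = 8.

8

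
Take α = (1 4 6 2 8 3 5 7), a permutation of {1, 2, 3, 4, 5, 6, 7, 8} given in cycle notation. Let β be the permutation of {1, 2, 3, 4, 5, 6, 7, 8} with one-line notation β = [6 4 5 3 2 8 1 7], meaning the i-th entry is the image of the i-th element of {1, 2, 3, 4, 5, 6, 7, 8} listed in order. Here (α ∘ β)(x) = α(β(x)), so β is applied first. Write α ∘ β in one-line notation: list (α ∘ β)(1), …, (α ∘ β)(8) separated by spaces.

(α ∘ β)(x) = α(β(x)). Computing each image: α(β(1)) = α(6) = 2, α(β(2)) = α(4) = 6, α(β(3)) = α(5) = 7, α(β(4)) = α(3) = 5, α(β(5)) = α(2) = 8, α(β(6)) = α(8) = 3, α(β(7)) = α(1) = 4, α(β(8)) = α(7) = 1.
Hence α ∘ β = [2 6 7 5 8 3 4 1].

2 6 7 5 8 3 4 1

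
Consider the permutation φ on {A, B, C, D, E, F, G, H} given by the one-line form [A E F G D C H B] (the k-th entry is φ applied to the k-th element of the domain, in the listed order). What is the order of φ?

10

The disjoint-cycle form of φ has cycle lengths 5, 2, 1.
The order is lcm(5, 2) = 10.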